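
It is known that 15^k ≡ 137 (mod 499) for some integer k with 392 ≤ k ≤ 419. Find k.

Compute 15^392 mod 499 = 100, then multiply by 15 repeatedly:
  15^392=100  15^393=3  15^394=45  15^395=176  15^396=145
  15^397=179  15^398=190  15^399=355  15^400=335  15^401=35
  15^402=26  15^403=390  15^404=361  15^405=425  15^406=387
  15^407=316  15^408=249  15^409=242  15^410=137
Found 137 at exponent 410.

410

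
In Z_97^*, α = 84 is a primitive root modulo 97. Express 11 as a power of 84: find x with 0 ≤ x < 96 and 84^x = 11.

38

Baby-step giant-step with m = ceil(sqrt(96)) = 10.
Baby table (84^j mod 97 for j=0..9):
  0:1  1:84  2:72  3:34  4:43  5:23  6:89  7:7
  8:6  9:19
Giant step factor: 84^(-10) ≡ 86 (mod 97).
Scan 11·86^i mod 97 for i = 0, 1, …:
  i=0: 11   i=1: 73   i=2: 70   i=3: 6
Match at i=3, j=8: x = 3·10 + 8 = 38.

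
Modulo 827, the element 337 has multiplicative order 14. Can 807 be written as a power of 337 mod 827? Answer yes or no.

⟨337⟩ has order 14; its elements mod 827 are {1, 20, 124, 270, 337, 389, 400, 427, 438, 490, 557, 703, 807, 826}.
807 is in this set.

yes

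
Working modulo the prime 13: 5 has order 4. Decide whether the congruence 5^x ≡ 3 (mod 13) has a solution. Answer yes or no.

⟨5⟩ has order 4; its elements mod 13 are {1, 5, 8, 12}.
3 is not in this set.

no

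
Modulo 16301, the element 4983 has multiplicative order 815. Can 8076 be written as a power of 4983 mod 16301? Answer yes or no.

yes

8076 ∈ ⟨4983⟩ iff 8076^815 ≡ 1 (mod 16301), since |⟨4983⟩| = 815.
8076^815 mod 16301 = 1.
Since 1 = 1, 8076 lies in the subgroup.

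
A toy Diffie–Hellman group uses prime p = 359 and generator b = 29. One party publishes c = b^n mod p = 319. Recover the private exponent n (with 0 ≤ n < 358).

Baby-step giant-step with m = ceil(sqrt(358)) = 19.
Baby table (29^j mod 359 for j=0..18):
  0:1  1:29  2:123  3:336  4:51  5:43  6:170  7:263
  8:88  9:39  10:54  11:130  12:180  13:194  14:241  15:168
  16:205  17:201  18:85
Giant step factor: 29^(-19) ≡ 172 (mod 359).
Scan 319·172^i mod 359 for i = 0, 1, …:
  i=0: 319   i=1: 300   i=2: 263
Match at i=2, j=7: n = 2·19 + 7 = 45.

45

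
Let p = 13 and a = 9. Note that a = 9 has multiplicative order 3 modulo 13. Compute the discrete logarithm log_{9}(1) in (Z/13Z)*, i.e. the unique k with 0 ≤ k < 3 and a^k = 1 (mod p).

0

Successive powers of 9 modulo 13:
  9^0=1
So 9^0 ≡ 1 (mod 13), giving k = 0.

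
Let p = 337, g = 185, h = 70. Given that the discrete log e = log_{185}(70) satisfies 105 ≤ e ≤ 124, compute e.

115

Compute 185^105 mod 337 = 146, then multiply by 185 repeatedly:
  185^105=146  185^106=50  185^107=151  185^108=301  185^109=80
  185^110=309  185^111=212  185^112=128  185^113=90  185^114=137
  185^115=70
Found 70 at exponent 115.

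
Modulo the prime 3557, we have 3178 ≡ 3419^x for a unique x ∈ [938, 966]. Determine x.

Compute 3419^938 mod 3557 = 769, then multiply by 3419 repeatedly:
  3419^938=769  3419^939=588  3419^940=667  3419^941=436  3419^942=301
  3419^943=1146  3419^944=1917  3419^945=2229  3419^946=1857  3419^947=3395
  3419^948=1014  3419^949=2348  3419^950=3220  3419^951=265  3419^952=2557
  3419^953=2834  3419^954=178  3419^955=335  3419^956=11  3419^957=2039
  3419^958=3178
Found 3178 at exponent 958.

958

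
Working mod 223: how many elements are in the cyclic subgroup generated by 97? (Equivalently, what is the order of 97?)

222

The order of 97 must divide p − 1 = 222 = 2 · 3 · 37.
Divisors: 1, 2, 3, 6, 37, 74, 111, 222.
Check each in increasing order: 97^1 ≡ 97;  97^2 ≡ 43;  97^3 ≡ 157;  97^6 ≡ 119;  97^37 ≡ 40;  97^74 ≡ 39;  97^111 ≡ 222;  97^222 ≡ 1.
Smallest exponent giving 1 is 222.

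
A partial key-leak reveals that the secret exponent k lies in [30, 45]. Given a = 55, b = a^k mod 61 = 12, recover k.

Compute 55^30 mod 61 = 60, then multiply by 55 repeatedly:
  55^30=60  55^31=6  55^32=25  55^33=33  55^34=46
  55^35=29  55^36=9  55^37=7  55^38=19  55^39=8
  55^40=13  55^41=44  55^42=41  55^43=59  55^44=12
Found 12 at exponent 44.

44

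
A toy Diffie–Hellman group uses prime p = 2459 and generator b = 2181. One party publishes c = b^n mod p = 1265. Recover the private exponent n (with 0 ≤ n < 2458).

2030

Baby-step giant-step with m = ceil(sqrt(2458)) = 50.
Baby table (2181^j mod 2459 for j=0..49):
  0:1  1:2181  2:1055  3:1790  4:1557  5:2397  6:23  7:983
  8:2134  9:1826  10:1385  11:1033  12:529  13:478  14:2361  15:195
  16:2347  17:1628  18:2331  19:1158  20:205  21:2026  22:2342  23:559
  24:1974  25:2044  26:2256  27:2336  28:2227  29:562  30:1140  31:291
  32:249  33:2089  34:2041  35:631  36:1630  37:1775  38:809  39:1326
  40:222  41:2218  42:605  43:1481  44:1394  45:990  46:188  47:1834
  48:1620  49:2096
Giant step factor: 2181^(-50) ≡ 673 (mod 2459).
Scan 1265·673^i mod 2459 for i = 0, 1, …:
  i=0: 1265   i=1: 531   i=2: 808   i=3: 345
  i=4: 1039   i=5: 891   i=6: 2106   i=7: 954
  i=8: 243   i=9: 1245     …   i=39: 104
  i=40: 1140
Match at i=40, j=30: n = 40·50 + 30 = 2030.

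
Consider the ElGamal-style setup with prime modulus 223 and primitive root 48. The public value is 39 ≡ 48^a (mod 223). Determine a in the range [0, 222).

Baby-step giant-step with m = ceil(sqrt(222)) = 15.
Baby table (48^j mod 223 for j=0..14):
  0:1  1:48  2:74  3:207  4:124  5:154  6:33  7:23
  8:212  9:141  10:78  11:176  12:197  13:90  14:83
Giant step factor: 48^(-15) ≡ 52 (mod 223).
Scan 39·52^i mod 223 for i = 0, 1, …:
  i=0: 39   i=1: 21   i=2: 200   i=3: 142
  i=4: 25   i=5: 185   i=6: 31   i=7: 51
  i=8: 199   i=9: 90
Match at i=9, j=13: a = 9·15 + 13 = 148.

148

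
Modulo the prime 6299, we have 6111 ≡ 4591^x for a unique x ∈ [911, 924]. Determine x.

916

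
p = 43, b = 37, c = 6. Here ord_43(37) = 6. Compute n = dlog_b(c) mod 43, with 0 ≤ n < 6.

Successive powers of 37 modulo 43:
  37^0=1  37^1=37  37^2=36  37^3=42  37^4=6
So 37^4 ≡ 6 (mod 43), giving n = 4.

4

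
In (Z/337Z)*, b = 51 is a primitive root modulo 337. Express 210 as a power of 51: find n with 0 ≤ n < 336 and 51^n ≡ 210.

3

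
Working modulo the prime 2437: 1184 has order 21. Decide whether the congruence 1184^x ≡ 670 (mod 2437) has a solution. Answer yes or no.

yes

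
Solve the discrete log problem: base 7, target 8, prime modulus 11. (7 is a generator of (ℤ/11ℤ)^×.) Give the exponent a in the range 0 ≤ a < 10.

Successive powers of 7 modulo 11:
  7^0=1  7^1=7  7^2=5  7^3=2  7^4=3  7^5=10
  7^6=4  7^7=6  7^8=9  7^9=8
So 7^9 ≡ 8 (mod 11), giving a = 9.

9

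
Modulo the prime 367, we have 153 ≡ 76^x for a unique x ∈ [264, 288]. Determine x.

283

Compute 76^264 mod 367 = 46, then multiply by 76 repeatedly:
  76^264=46  76^265=193  76^266=355  76^267=189  76^268=51
  76^269=206  76^270=242  76^271=42  76^272=256  76^273=5
  76^274=13  76^275=254  76^276=220  76^277=205  76^278=166
  76^279=138  76^280=212  76^281=331  76^282=200  76^283=153
Found 153 at exponent 283.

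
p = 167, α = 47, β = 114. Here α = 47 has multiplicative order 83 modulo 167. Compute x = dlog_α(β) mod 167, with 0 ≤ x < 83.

9

Baby-step giant-step with m = ceil(sqrt(83)) = 10.
Baby table (47^j mod 167 for j=0..9):
  0:1  1:47  2:38  3:116  4:108  5:66  6:96  7:3
  8:141  9:114
Giant step factor: 47^(-10) ≡ 12 (mod 167).
Scan 114·12^i mod 167 for i = 0, 1, …:
  i=0: 114
Match at i=0, j=9: x = 0·10 + 9 = 9.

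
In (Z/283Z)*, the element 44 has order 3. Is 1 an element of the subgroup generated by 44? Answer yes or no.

1 ∈ ⟨44⟩ iff 1^3 ≡ 1 (mod 283), since |⟨44⟩| = 3.
1^3 mod 283 = 1.
Since 1 = 1, 1 lies in the subgroup.

yes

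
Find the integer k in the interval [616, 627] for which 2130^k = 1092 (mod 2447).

627

Compute 2130^616 mod 2447 = 1236, then multiply by 2130 repeatedly:
  2130^616=1236  2130^617=2155  2130^618=2025  2130^619=1636  2130^620=152
  2130^621=756  2130^622=154  2130^623=122  2130^624=478  2130^625=188
  2130^626=1579  2130^627=1092
Found 1092 at exponent 627.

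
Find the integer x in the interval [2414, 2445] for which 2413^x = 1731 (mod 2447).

2427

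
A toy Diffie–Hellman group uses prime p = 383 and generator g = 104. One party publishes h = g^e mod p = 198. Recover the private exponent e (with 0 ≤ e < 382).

317

Baby-step giant-step with m = ceil(sqrt(382)) = 20.
Baby table (104^j mod 383 for j=0..19):
  0:1  1:104  2:92  3:376  4:38  5:122  6:49  7:117
  8:295  9:40  10:330  11:233  12:103  13:371  14:284  15:45
  16:84  17:310  18:68  19:178
Giant step factor: 104^(-20) ≡ 3 (mod 383).
Scan 198·3^i mod 383 for i = 0, 1, …:
  i=0: 198   i=1: 211   i=2: 250   i=3: 367
  i=4: 335   i=5: 239   i=6: 334   i=7: 236
  i=8: 325   i=9: 209     …   i=14: 231
  i=15: 310
Match at i=15, j=17: e = 15·20 + 17 = 317.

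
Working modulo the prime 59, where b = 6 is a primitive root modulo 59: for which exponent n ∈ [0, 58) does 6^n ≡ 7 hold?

Successive powers of 6 modulo 59:
  6^0=1  6^1=6  6^2=36  6^3=39  6^4=57  6^5=47
  6^6=46  6^7=40  6^8=4  6^9=24  6^10=26  6^11=38
  6^12=51  6^13=11  6^14=7
So 6^14 ≡ 7 (mod 59), giving n = 14.

14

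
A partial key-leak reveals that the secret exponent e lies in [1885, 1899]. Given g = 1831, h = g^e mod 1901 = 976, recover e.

1897

Compute 1831^1885 mod 1901 = 577, then multiply by 1831 repeatedly:
  1831^1885=577  1831^1886=1432  1831^1887=513  1831^1888=209  1831^1889=578
  1831^1890=1362  1831^1891=1611  1831^1892=1290  1831^1893=948  1831^1894=175
  1831^1895=1057  1831^1896=149  1831^1897=976
Found 976 at exponent 1897.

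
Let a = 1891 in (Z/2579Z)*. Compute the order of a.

2578

The order of 1891 must divide p − 1 = 2578 = 2 · 1289.
Divisors: 1, 2, 1289, 2578.
Check each in increasing order: 1891^1 ≡ 1891;  1891^2 ≡ 1387;  1891^1289 ≡ 2578;  1891^2578 ≡ 1.
Smallest exponent giving 1 is 2578.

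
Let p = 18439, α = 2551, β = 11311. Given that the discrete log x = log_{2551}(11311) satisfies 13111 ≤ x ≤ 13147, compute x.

Compute 2551^13111 mod 18439 = 4934, then multiply by 2551 repeatedly:
  2551^13111=4934  2551^13112=11236  2551^13113=8830  2551^13114=11311
Found 11311 at exponent 13114.

13114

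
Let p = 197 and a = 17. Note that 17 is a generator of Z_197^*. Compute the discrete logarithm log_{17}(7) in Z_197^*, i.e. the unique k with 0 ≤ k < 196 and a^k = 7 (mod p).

102

Baby-step giant-step with m = ceil(sqrt(196)) = 14.
Baby table (17^j mod 197 for j=0..13):
  0:1  1:17  2:92  3:185  4:190  5:78  6:144  7:84
  8:49  9:45  10:174  11:3  12:51  13:79
Giant step factor: 17^(-14) ≡ 93 (mod 197).
Scan 7·93^i mod 197 for i = 0, 1, …:
  i=0: 7   i=1: 60   i=2: 64   i=3: 42
  i=4: 163   i=5: 187   i=6: 55   i=7: 190
Match at i=7, j=4: k = 7·14 + 4 = 102.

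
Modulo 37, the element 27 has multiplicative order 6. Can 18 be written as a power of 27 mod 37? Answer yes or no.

no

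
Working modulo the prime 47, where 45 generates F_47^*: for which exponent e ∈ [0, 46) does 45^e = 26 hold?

31

Baby-step giant-step with m = ceil(sqrt(46)) = 7.
Baby table (45^j mod 47 for j=0..6):
  0:1  1:45  2:4  3:39  4:16  5:15  6:17
Giant step factor: 45^(-7) ≡ 29 (mod 47).
Scan 26·29^i mod 47 for i = 0, 1, …:
  i=0: 26   i=1: 2   i=2: 11   i=3: 37
  i=4: 39
Match at i=4, j=3: e = 4·7 + 3 = 31.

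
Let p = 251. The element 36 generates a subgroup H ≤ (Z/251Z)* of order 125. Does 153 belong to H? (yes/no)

yes

153 ∈ ⟨36⟩ iff 153^125 ≡ 1 (mod 251), since |⟨36⟩| = 125.
153^125 mod 251 = 1.
Since 1 = 1, 153 lies in the subgroup.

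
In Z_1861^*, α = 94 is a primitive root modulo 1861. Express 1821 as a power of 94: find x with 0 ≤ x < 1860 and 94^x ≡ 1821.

1839

Baby-step giant-step with m = ceil(sqrt(1860)) = 44.
Baby table (94^j mod 1861 for j=0..43):
  0:1  1:94  2:1392  3:578  4:363  5:624  6:965  7:1382
  8:1499  9:1331  10:427  11:1057  12:725  13:1154  14:538  15:325
  16:774  17:177  18:1750  19:732  20:1812  21:977  22:649  23:1454
  24:823  25:1061  26:1101  27:1139  28:989  29:1777  30:1409  31:315
  32:1695  33:1145  34:1553  35:824  36:1155  37:632  38:1717  39:1352
  40:540  41:513  42:1697  43:1333
Giant step factor: 94^(-44) ≡ 814 (mod 1861).
Scan 1821·814^i mod 1861 for i = 0, 1, …:
  i=0: 1821   i=1: 938   i=2: 522   i=3: 600
  i=4: 818   i=5: 1475   i=6: 305   i=7: 757
  i=8: 207   i=9: 1008     …   i=40: 568
  i=41: 824
Match at i=41, j=35: x = 41·44 + 35 = 1839.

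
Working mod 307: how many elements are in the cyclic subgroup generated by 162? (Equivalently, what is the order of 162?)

102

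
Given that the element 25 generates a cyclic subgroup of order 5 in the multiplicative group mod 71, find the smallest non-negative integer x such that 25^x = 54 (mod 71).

Successive powers of 25 modulo 71:
  25^0=1  25^1=25  25^2=57  25^3=5  25^4=54
So 25^4 ≡ 54 (mod 71), giving x = 4.

4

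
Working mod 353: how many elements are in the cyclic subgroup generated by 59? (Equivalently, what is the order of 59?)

32

The order of 59 must divide p − 1 = 352 = 2^5 · 11.
Divisors: 1, 2, 4, 8, 11, 16, 22, 32, 44, 88, 176, 352.
Check each in increasing order: 59^1 ≡ 59;  59^2 ≡ 304;  59^4 ≡ 283;  59^8 ≡ 311;  59^11 ≡ 343;  59^16 ≡ 352;  59^22 ≡ 100;  59^32 ≡ 1.
Smallest exponent giving 1 is 32.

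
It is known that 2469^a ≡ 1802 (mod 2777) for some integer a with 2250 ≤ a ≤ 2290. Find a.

2266

Compute 2469^2250 mod 2777 = 992, then multiply by 2469 repeatedly:
  2469^2250=992  2469^2251=2711  2469^2252=889  2469^2253=1111  2469^2254=2160
  2469^2255=1200  2469^2256=2518  2469^2257=2016  2469^2258=1120  2469^2259=2165
  2469^2260=2437  2469^2261=1971  2469^2262=1095  2469^2263=1534  2469^2264=2395
  2469^2265=1022  2469^2266=1802
Found 1802 at exponent 2266.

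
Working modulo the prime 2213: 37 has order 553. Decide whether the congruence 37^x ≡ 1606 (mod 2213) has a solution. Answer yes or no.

yes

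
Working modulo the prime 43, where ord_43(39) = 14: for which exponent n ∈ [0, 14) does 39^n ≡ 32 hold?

Successive powers of 39 modulo 43:
  39^0=1  39^1=39  39^2=16  39^3=22  39^4=41  39^5=8
  39^6=11  39^7=42  39^8=4  39^9=27  39^10=21  39^11=2
  39^12=35  39^13=32
So 39^13 ≡ 32 (mod 43), giving n = 13.

13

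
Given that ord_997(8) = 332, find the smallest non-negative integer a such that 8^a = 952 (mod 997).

33

Baby-step giant-step with m = ceil(sqrt(332)) = 19.
Baby table (8^j mod 997 for j=0..18):
  0:1  1:8  2:64  3:512  4:108  5:864  6:930  7:461
  8:697  9:591  10:740  11:935  12:501  13:20  14:160  15:283
  16:270  17:166  18:331
Giant step factor: 8^(-19) ≡ 218 (mod 997).
Scan 952·218^i mod 997 for i = 0, 1, …:
  i=0: 952   i=1: 160
Match at i=1, j=14: a = 1·19 + 14 = 33.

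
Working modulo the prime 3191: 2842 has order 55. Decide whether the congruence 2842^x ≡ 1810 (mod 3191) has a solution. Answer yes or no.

yes

1810 ∈ ⟨2842⟩ iff 1810^55 ≡ 1 (mod 3191), since |⟨2842⟩| = 55.
1810^55 mod 3191 = 1.
Since 1 = 1, 1810 lies in the subgroup.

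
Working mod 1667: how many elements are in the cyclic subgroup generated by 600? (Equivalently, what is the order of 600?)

98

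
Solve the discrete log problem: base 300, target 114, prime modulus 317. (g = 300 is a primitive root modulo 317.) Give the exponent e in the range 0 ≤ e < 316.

237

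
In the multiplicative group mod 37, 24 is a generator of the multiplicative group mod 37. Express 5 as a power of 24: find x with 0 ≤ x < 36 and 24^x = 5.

7

Successive powers of 24 modulo 37:
  24^0=1  24^1=24  24^2=21  24^3=23  24^4=34  24^5=2
  24^6=11  24^7=5
So 24^7 ≡ 5 (mod 37), giving x = 7.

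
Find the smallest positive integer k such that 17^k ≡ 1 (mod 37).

The order of 17 must divide p − 1 = 36 = 2^2 · 3^2.
Divisors: 1, 2, 3, 4, 6, 9, 12, 18, 36.
Check each in increasing order: 17^1 ≡ 17;  17^2 ≡ 30;  17^3 ≡ 29;  17^4 ≡ 12;  17^6 ≡ 27;  17^9 ≡ 6;  17^12 ≡ 26;  17^18 ≡ 36;  17^36 ≡ 1.
Smallest exponent giving 1 is 36.

36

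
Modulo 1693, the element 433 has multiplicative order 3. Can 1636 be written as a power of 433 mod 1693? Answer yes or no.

no

⟨433⟩ has order 3; its elements mod 1693 are {1, 433, 1259}.
1636 is not in this set.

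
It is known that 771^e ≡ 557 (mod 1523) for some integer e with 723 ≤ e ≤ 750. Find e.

Compute 771^723 mod 1523 = 2, then multiply by 771 repeatedly:
  771^723=2  771^724=19  771^725=942  771^726=1334  771^727=489
  771^728=838  771^729=346  771^730=241  771^731=5  771^732=809
  771^733=832  771^734=289  771^735=461  771^736=572  771^737=865
  771^738=1364  771^739=774  771^740=1261  771^741=557
Found 557 at exponent 741.

741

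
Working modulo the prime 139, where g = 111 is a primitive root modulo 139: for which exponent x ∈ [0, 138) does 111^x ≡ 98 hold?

Baby-step giant-step with m = ceil(sqrt(138)) = 12.
Baby table (111^j mod 139 for j=0..11):
  0:1  1:111  2:89  3:10  4:137  5:56  6:100  7:119
  8:4  9:27  10:78  11:40
Giant step factor: 111^(-12) ≡ 52 (mod 139).
Scan 98·52^i mod 139 for i = 0, 1, …:
  i=0: 98   i=1: 92   i=2: 58   i=3: 97
  i=4: 40
Match at i=4, j=11: x = 4·12 + 11 = 59.

59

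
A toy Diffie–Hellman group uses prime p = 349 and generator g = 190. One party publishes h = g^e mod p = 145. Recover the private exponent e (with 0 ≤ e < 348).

Baby-step giant-step with m = ceil(sqrt(348)) = 19.
Baby table (190^j mod 349 for j=0..18):
  0:1  1:190  2:153  3:103  4:26  5:54  6:139  7:235
  8:327  9:8  10:124  11:177  12:126  13:208  14:83  15:65
  16:135  17:173  18:64
Giant step factor: 190^(-19) ≡ 184 (mod 349).
Scan 145·184^i mod 349 for i = 0, 1, …:
  i=0: 145   i=1: 156   i=2: 86   i=3: 119
  i=4: 258   i=5: 8
Match at i=5, j=9: e = 5·19 + 9 = 104.

104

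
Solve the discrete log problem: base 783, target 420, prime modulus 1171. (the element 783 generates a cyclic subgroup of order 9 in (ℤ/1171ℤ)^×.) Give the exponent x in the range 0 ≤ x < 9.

6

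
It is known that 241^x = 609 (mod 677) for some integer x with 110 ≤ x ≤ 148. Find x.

143

Compute 241^110 mod 677 = 543, then multiply by 241 repeatedly:
  241^110=543  241^111=202  241^112=615  241^113=629  241^114=618
  241^115=675  241^116=195  241^117=282  241^118=262  241^119=181
  241^120=293  241^121=205  241^122=661  241^123=206  241^124=225
  241^125=65  241^126=94  241^127=313  241^128=286  241^129=549
  241^130=294  241^131=446  241^132=520  241^133=75  241^134=473
  241^135=257  241^136=330  241^137=321  241^138=183  241^139=98
  241^140=600  241^141=399  241^142=25  241^143=609
Found 609 at exponent 143.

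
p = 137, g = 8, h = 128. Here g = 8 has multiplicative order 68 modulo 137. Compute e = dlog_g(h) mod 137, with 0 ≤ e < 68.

Successive powers of 8 modulo 137:
  8^0=1  8^1=8  8^2=64  8^3=101  8^4=123  8^5=25
  8^6=63  8^7=93  8^8=59  8^9=61  8^10=77  8^11=68
  8^12=133  8^13=105  8^14=18  8^15=7  8^16=56  8^17=37
  8^18=22  8^19=39  8^20=38  8^21=30  8^22=103  8^23=2
  8^24=16  8^25=128
So 8^25 ≡ 128 (mod 137), giving e = 25.

25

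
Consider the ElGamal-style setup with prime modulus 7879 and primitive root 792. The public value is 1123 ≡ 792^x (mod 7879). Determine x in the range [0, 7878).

Baby-step giant-step with m = ceil(sqrt(7878)) = 89.
Baby table (792^j mod 7879 for j=0..88):
  0:1  1:792  2:4823  3:6380  4:2521  5:3245  6:1486  7:2941
  8:4967  9:2243  10:3681  11:122  12:2076  13:5360  14:6218  15:281
  16:1940  17:75  18:4247  19:7170  20:5760  21:7858  22:7005  23:1144
  24:7842  25:2212  26:2766  27:310  28:1271  29:5999  30:171  31:1489
  32:5317  33:3678  34:5625  35:3365  36:1978  37:6534  38:6304  39:5361
  40:7010  41:5104  42:441  43:2596  44:7492  45:777  46:822  47:4946
  48:1369  49:4825  50:85  51:4288  52:247  53:6528  54:1552  55:60
  56:246  57:5736  58:4608  59:1559  60:5604  61:2491  62:3122  63:6497
  64:637  65:248  66:7320  67:6375  68:6440  69:2767  70:1102  71:6094
  72:4500  73:2692  74:4734  75:6803  76:6619  77:2713  78:5608  79:5659
  80:6656  81:501  82:2842  83:5349  84:5385  85:2381  86:2671  87:3860
  88:68
Giant step factor: 792^(-89) ≡ 2843 (mod 7879).
Scan 1123·2843^i mod 7879 for i = 0, 1, …:
  i=0: 1123   i=1: 1694   i=2: 1973   i=3: 7270
  i=4: 1993   i=5: 1098   i=6: 1530   i=7: 582
  i=8: 36   i=9: 7800     …   i=17: 1106
  i=18: 637
Match at i=18, j=64: x = 18·89 + 64 = 1666.

1666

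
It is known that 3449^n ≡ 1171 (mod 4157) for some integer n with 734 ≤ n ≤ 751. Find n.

Compute 3449^734 mod 4157 = 2522, then multiply by 3449 repeatedly:
  3449^734=2522  3449^735=1934  3449^736=2538  3449^737=3077  3449^738=3909
  3449^739=990  3449^740=1613  3449^741=1171
Found 1171 at exponent 741.

741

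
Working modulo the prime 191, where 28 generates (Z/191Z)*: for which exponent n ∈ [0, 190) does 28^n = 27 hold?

162

Baby-step giant-step with m = ceil(sqrt(190)) = 14.
Baby table (28^j mod 191 for j=0..13):
  0:1  1:28  2:20  3:178  4:18  5:122  6:169  7:148
  8:133  9:95  10:177  11:181  12:102  13:182
Giant step factor: 28^(-14) ≡ 72 (mod 191).
Scan 27·72^i mod 191 for i = 0, 1, …:
  i=0: 27   i=1: 34   i=2: 156   i=3: 154
  i=4: 10   i=5: 147   i=6: 79   i=7: 149
  i=8: 32   i=9: 12   i=10: 100   i=11: 133
Match at i=11, j=8: n = 11·14 + 8 = 162.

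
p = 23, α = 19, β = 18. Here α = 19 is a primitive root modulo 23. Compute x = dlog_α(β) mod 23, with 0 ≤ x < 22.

14

Successive powers of 19 modulo 23:
  19^0=1  19^1=19  19^2=16  19^3=5  19^4=3  19^5=11
  19^6=2  19^7=15  19^8=9  19^9=10  19^10=6  19^11=22
  19^12=4  19^13=7  19^14=18
So 19^14 ≡ 18 (mod 23), giving x = 14.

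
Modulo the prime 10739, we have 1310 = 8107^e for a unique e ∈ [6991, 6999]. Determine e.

6993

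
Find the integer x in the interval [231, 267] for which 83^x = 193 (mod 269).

249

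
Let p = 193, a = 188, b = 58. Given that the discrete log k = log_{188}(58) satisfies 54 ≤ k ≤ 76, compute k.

61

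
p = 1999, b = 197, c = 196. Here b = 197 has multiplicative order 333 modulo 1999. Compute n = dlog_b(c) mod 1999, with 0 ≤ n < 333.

238

Baby-step giant-step with m = ceil(sqrt(333)) = 19.
Baby table (197^j mod 1999 for j=0..18):
  0:1  1:197  2:828  3:1197  4:1926  5:1611  6:1525  7:575
  8:1331  9:338  10:619  11:4  12:788  13:1313  14:790  15:1707
  16:447  17:103  18:301
Giant step factor: 197^(-19) ≡ 1699 (mod 1999).
Scan 196·1699^i mod 1999 for i = 0, 1, …:
  i=0: 196   i=1: 1170   i=2: 824   i=3: 676
  i=4: 1098   i=5: 435   i=6: 1434   i=7: 1584
  i=8: 562   i=9: 1315   i=10: 1302   i=11: 1204
  i=12: 619
Match at i=12, j=10: n = 12·19 + 10 = 238.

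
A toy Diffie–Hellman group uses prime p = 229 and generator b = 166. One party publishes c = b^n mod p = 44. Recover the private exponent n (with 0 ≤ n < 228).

Baby-step giant-step with m = ceil(sqrt(228)) = 16.
Baby table (166^j mod 229 for j=0..15):
  0:1  1:166  2:76  3:21  4:51  5:222  6:212  7:155
  8:82  9:101  10:49  11:119  12:60  13:113  14:209  15:115
Giant step factor: 166^(-16) ≡ 149 (mod 229).
Scan 44·149^i mod 229 for i = 0, 1, …:
  i=0: 44   i=1: 144   i=2: 159   i=3: 104
  i=4: 153   i=5: 126   i=6: 225   i=7: 91
  i=8: 48   i=9: 53   i=10: 111   i=11: 51
Match at i=11, j=4: n = 11·16 + 4 = 180.

180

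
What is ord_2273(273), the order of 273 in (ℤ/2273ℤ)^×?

2272

The order of 273 must divide p − 1 = 2272 = 2^5 · 71.
Divisors: 1, 2, 4, 8, 16, 32, 71, 142, 284, 568, 1136, 2272.
Check each in increasing order: 273^1 ≡ 273;  273^2 ≡ 1793;  273^4 ≡ 827;  273^8 ≡ 2029;  273^16 ≡ 438;  273^32 ≡ 912;  273^71 ≡ 1879;  273^142 ≡ 672;  273^284 ≡ 1530;  273^568 ≡ 1983;  273^1136 ≡ 2272;  273^2272 ≡ 1.
Smallest exponent giving 1 is 2272.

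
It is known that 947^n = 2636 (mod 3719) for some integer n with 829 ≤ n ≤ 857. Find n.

833

Compute 947^829 mod 3719 = 860, then multiply by 947 repeatedly:
  947^829=860  947^830=3678  947^831=2082  947^832=584  947^833=2636
Found 2636 at exponent 833.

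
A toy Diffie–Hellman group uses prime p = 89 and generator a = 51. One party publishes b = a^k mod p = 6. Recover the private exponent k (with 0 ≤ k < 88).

15

Successive powers of 51 modulo 89:
  51^0=1  51^1=51  51^2=20  51^3=41  51^4=44  51^5=19
  51^6=79  51^7=24  51^8=67  51^9=35  51^10=5  51^11=77
  51^12=11  51^13=27  51^14=42  51^15=6
So 51^15 ≡ 6 (mod 89), giving k = 15.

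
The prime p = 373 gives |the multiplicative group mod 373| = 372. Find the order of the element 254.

62

The order of 254 must divide p − 1 = 372 = 2^2 · 3 · 31.
Divisors: 1, 2, 3, 4, 6, 12, 31, 62, 93, 124, 186, 372.
Check each in increasing order: 254^1 ≡ 254;  254^2 ≡ 360;  254^3 ≡ 55;  254^4 ≡ 169;  254^6 ≡ 41;  254^12 ≡ 189;  254^31 ≡ 372;  254^62 ≡ 1.
Smallest exponent giving 1 is 62.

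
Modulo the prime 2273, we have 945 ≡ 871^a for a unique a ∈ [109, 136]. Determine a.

125

Compute 871^109 mod 2273 = 1555, then multiply by 871 repeatedly:
  871^109=1555  871^110=1970  871^111=2028  871^112=267  871^113=711
  871^114=1025  871^115=1759  871^116=87  871^117=768  871^118=666
  871^119=471  871^120=1101  871^121=2038  871^122=2158  871^123=2120
  871^124=844  871^125=945
Found 945 at exponent 125.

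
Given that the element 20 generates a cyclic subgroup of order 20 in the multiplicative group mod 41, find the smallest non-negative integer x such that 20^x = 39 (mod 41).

19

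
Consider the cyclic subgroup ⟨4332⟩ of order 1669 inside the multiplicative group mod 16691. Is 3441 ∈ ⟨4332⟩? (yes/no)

3441 ∈ ⟨4332⟩ iff 3441^1669 ≡ 1 (mod 16691), since |⟨4332⟩| = 1669.
3441^1669 mod 16691 = 9947.
Since 9947 ≠ 1, 3441 does not lie in the subgroup.

no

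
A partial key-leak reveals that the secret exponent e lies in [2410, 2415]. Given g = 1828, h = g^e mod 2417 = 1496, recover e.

Compute 1828^2410 mod 2417 = 1496, then multiply by 1828 repeatedly:
  1828^2410=1496
Found 1496 at exponent 2410.

2410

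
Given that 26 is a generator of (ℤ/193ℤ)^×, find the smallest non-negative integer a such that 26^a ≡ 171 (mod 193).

151

Baby-step giant-step with m = ceil(sqrt(192)) = 14.
Baby table (26^j mod 193 for j=0..13):
  0:1  1:26  2:97  3:13  4:145  5:103  6:169  7:148
  8:181  9:74  10:187  11:37  12:190  13:115
Giant step factor: 26^(-14) ≡ 128 (mod 193).
Scan 171·128^i mod 193 for i = 0, 1, …:
  i=0: 171   i=1: 79   i=2: 76   i=3: 78
  i=4: 141   i=5: 99   i=6: 127   i=7: 44
  i=8: 35   i=9: 41   i=10: 37
Match at i=10, j=11: a = 10·14 + 11 = 151.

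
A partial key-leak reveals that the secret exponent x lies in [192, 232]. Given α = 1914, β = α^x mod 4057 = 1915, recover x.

225

Compute 1914^192 mod 4057 = 890, then multiply by 1914 repeatedly:
  1914^192=890  1914^193=3577  1914^194=2219  1914^195=3544  1914^196=3969
  1914^197=1962  1914^198=2543  1914^199=2959  1914^200=4011  1914^201=1210
  1914^202=3450  1914^203=2561  1914^204=898  1914^205=2661  1914^206=1619
  1914^207=3275  1914^208=285  1914^209=1852  1914^210=2967  1914^211=3095
  1914^212=610  1914^213=3181  1914^214=2934  1914^215=788  1914^216=3085
  1914^217=1755  1914^218=3931  1914^219=2256  1914^220=1336  1914^221=1194
  1914^222=1225  1914^223=3761  1914^224=1436  1914^225=1915
Found 1915 at exponent 225.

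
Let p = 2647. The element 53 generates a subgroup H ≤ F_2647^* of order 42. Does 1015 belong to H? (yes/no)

yes

1015 ∈ ⟨53⟩ iff 1015^42 ≡ 1 (mod 2647), since |⟨53⟩| = 42.
1015^42 mod 2647 = 1.
Since 1 = 1, 1015 lies in the subgroup.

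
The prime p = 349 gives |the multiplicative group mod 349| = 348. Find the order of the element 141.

The order of 141 must divide p − 1 = 348 = 2^2 · 3 · 29.
Divisors: 1, 2, 3, 4, 6, 12, 29, 58, 87, 116, 174, 348.
Check each in increasing order: 141^1 ≡ 141;  141^2 ≡ 337;  141^3 ≡ 53;  141^4 ≡ 144;  141^6 ≡ 17;  141^12 ≡ 289;  141^29 ≡ 189;  141^58 ≡ 123;  141^87 ≡ 213;  141^116 ≡ 122;  141^174 ≡ 348;  141^348 ≡ 1.
Smallest exponent giving 1 is 348.

348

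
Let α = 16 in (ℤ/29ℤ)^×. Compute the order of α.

The order of 16 must divide p − 1 = 28 = 2^2 · 7.
Divisors: 1, 2, 4, 7, 14, 28.
Check each in increasing order: 16^1 ≡ 16;  16^2 ≡ 24;  16^4 ≡ 25;  16^7 ≡ 1.
Smallest exponent giving 1 is 7.

7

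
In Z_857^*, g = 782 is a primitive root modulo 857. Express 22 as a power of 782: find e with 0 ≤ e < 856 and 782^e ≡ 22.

59

Baby-step giant-step with m = ceil(sqrt(856)) = 30.
Baby table (782^j mod 857 for j=0..29):
  0:1  1:782  2:483  3:626  4:185  5:694  6:227  7:115
  8:802  9:697  10:2  11:707  12:109  13:395  14:370  15:531
  16:454  17:230  18:747  19:537  20:4  21:557  22:218  23:790
  24:740  25:205  26:51  27:460  28:637  29:217
Giant step factor: 782^(-30) ≡ 750 (mod 857).
Scan 22·750^i mod 857 for i = 0, 1, …:
  i=0: 22   i=1: 217
Match at i=1, j=29: e = 1·30 + 29 = 59.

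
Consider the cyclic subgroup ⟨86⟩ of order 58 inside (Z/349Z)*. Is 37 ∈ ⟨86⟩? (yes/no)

37 ∈ ⟨86⟩ iff 37^58 ≡ 1 (mod 349), since |⟨86⟩| = 58.
37^58 mod 349 = 1.
Since 1 = 1, 37 lies in the subgroup.

yes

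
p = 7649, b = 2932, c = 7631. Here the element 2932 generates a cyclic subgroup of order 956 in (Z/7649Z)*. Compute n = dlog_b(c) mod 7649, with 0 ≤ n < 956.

Baby-step giant-step with m = ceil(sqrt(956)) = 31.
Baby table (2932^j mod 7649 for j=0..30):
  0:1  1:2932  2:6797  3:3159  4:6898  5:980  6:4985  7:6430
  8:5624  9:5973  10:4275  11:5238  12:6273  13:4240  14:2055  15:5497
  16:761  17:5393  18:1793  19:2213  20:2164  21:3827  22:7330  23:5519
  24:4073  25:1947  26:2450  27:989  28:777  29:6411  30:3459
Giant step factor: 2932^(-31) ≡ 1450 (mod 7649).
Scan 7631·1450^i mod 7649 for i = 0, 1, …:
  i=0: 7631   i=1: 4496   i=2: 2252   i=3: 6926
  i=4: 7212   i=5: 1217   i=6: 5380   i=7: 6669
  i=8: 1714   i=9: 7024     …   i=21: 5767
  i=22: 1793
Match at i=22, j=18: n = 22·31 + 18 = 700.

700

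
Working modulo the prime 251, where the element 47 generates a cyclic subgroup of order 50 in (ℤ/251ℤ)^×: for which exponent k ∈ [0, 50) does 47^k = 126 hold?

19

Successive powers of 47 modulo 251:
  47^0=1  47^1=47  47^2=201  47^3=160  47^4=241  47^5=32
  47^6=249  47^7=157  47^8=100  47^9=182  47^10=20  47^11=187
  47^12=4  47^13=188  47^14=51  47^15=138  47^16=211  47^17=128
  47^18=243  47^19=126
So 47^19 ≡ 126 (mod 251), giving k = 19.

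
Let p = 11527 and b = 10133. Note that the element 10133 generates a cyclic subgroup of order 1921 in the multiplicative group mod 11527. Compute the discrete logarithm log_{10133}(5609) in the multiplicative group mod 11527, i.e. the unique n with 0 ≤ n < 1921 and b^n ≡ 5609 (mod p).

1489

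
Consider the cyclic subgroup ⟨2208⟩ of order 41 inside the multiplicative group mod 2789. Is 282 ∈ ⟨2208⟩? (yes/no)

yes

282 ∈ ⟨2208⟩ iff 282^41 ≡ 1 (mod 2789), since |⟨2208⟩| = 41.
282^41 mod 2789 = 1.
Since 1 = 1, 282 lies in the subgroup.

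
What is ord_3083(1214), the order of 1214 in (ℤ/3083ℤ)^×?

The order of 1214 must divide p − 1 = 3082 = 2 · 23 · 67.
Divisors: 1, 2, 23, 46, 67, 134, 1541, 3082.
Check each in increasing order: 1214^1 ≡ 1214;  1214^2 ≡ 122;  1214^23 ≡ 227;  1214^46 ≡ 2201;  1214^67 ≡ 330;  1214^134 ≡ 995;  1214^1541 ≡ 3082;  1214^3082 ≡ 1.
Smallest exponent giving 1 is 3082.

3082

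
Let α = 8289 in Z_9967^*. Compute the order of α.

3322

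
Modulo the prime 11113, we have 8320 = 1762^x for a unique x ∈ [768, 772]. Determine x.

Compute 1762^768 mod 11113 = 7363, then multiply by 1762 repeatedly:
  1762^768=7363  1762^769=4735  1762^770=8320
Found 8320 at exponent 770.

770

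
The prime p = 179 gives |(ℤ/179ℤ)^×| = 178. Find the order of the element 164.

The order of 164 must divide p − 1 = 178 = 2 · 89.
Divisors: 1, 2, 89, 178.
Check each in increasing order: 164^1 ≡ 164;  164^2 ≡ 46;  164^89 ≡ 178;  164^178 ≡ 1.
Smallest exponent giving 1 is 178.

178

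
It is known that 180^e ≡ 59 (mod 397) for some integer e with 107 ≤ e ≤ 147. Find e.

Compute 180^107 mod 397 = 156, then multiply by 180 repeatedly:
  180^107=156  180^108=290  180^109=193  180^110=201  180^111=53
  180^112=12  180^113=175  180^114=137  180^115=46  180^116=340
  180^117=62  180^118=44  180^119=377  180^120=370  180^121=301
  180^122=188  180^123=95  180^124=29  180^125=59
Found 59 at exponent 125.

125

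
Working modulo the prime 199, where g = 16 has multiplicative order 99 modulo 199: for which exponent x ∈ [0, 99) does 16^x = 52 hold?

42

Baby-step giant-step with m = ceil(sqrt(99)) = 10.
Baby table (16^j mod 199 for j=0..9):
  0:1  1:16  2:57  3:116  4:65  5:45  6:123  7:177
  8:46  9:139
Giant step factor: 16^(-10) ≡ 91 (mod 199).
Scan 52·91^i mod 199 for i = 0, 1, …:
  i=0: 52   i=1: 155   i=2: 175   i=3: 5
  i=4: 57
Match at i=4, j=2: x = 4·10 + 2 = 42.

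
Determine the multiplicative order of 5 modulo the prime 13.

The order of 5 must divide p − 1 = 12 = 2^2 · 3.
Divisors: 1, 2, 3, 4, 6, 12.
Check each in increasing order: 5^1 ≡ 5;  5^2 ≡ 12;  5^3 ≡ 8;  5^4 ≡ 1.
Smallest exponent giving 1 is 4.

4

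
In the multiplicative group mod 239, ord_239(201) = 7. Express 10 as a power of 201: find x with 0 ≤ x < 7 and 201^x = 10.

2

Successive powers of 201 modulo 239:
  201^0=1  201^1=201  201^2=10
So 201^2 ≡ 10 (mod 239), giving x = 2.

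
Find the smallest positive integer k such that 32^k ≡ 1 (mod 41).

4

The order of 32 must divide p − 1 = 40 = 2^3 · 5.
Divisors: 1, 2, 4, 5, 8, 10, 20, 40.
Check each in increasing order: 32^1 ≡ 32;  32^2 ≡ 40;  32^4 ≡ 1.
Smallest exponent giving 1 is 4.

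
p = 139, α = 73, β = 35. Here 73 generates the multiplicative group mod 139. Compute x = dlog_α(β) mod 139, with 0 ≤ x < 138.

76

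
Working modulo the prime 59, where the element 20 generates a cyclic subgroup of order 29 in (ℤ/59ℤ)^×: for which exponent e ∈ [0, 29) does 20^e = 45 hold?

Successive powers of 20 modulo 59:
  20^0=1  20^1=20  20^2=46  20^3=35  20^4=51  20^5=17
  20^6=45
So 20^6 ≡ 45 (mod 59), giving e = 6.

6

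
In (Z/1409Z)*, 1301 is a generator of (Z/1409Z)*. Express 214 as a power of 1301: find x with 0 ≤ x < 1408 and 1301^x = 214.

485

Baby-step giant-step with m = ceil(sqrt(1408)) = 38.
Baby table (1301^j mod 1409 for j=0..37):
  0:1  1:1301  2:392  3:1343  4:83  5:899  6:129  7:158
  8:1253  9:1349  10:844  11:433  12:1142  13:656  14:1011  15:714
  16:383  17:906  18:782  19:84  20:791  21:521  22:92  23:1336
  24:839  25:973  26:591  27:986  28:596  29:446  30:1147  31:116
  32:153  33:384  34:798  35:1174  36:18  37:874
Giant step factor: 1301^(-38) ≡ 1281 (mod 1409).
Scan 214·1281^i mod 1409 for i = 0, 1, …:
  i=0: 214   i=1: 788   i=2: 584   i=3: 1334
  i=4: 1146   i=5: 1257   i=6: 1139   i=7: 744
  i=8: 580   i=9: 437   i=10: 424   i=11: 679
  i=12: 446
Match at i=12, j=29: x = 12·38 + 29 = 485.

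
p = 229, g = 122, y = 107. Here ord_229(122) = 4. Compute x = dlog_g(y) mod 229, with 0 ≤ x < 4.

Successive powers of 122 modulo 229:
  122^0=1  122^1=122  122^2=228  122^3=107
So 122^3 ≡ 107 (mod 229), giving x = 3.

3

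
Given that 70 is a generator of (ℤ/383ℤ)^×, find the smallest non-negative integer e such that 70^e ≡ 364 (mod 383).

87

Baby-step giant-step with m = ceil(sqrt(382)) = 20.
Baby table (70^j mod 383 for j=0..19):
  0:1  1:70  2:304  3:215  4:113  5:250  6:265  7:166
  8:130  9:291  10:71  11:374  12:136  13:328  14:363  15:132
  16:48  17:296  18:38  19:362
Giant step factor: 70^(-20) ≡ 278 (mod 383).
Scan 364·278^i mod 383 for i = 0, 1, …:
  i=0: 364   i=1: 80   i=2: 26   i=3: 334
  i=4: 166
Match at i=4, j=7: e = 4·20 + 7 = 87.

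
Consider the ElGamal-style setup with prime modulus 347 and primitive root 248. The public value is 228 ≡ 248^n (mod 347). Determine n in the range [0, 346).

Baby-step giant-step with m = ceil(sqrt(346)) = 19.
Baby table (248^j mod 347 for j=0..18):
  0:1  1:248  2:85  3:260  4:285  5:239  6:282  7:189
  8:27  9:103  10:213  11:80  12:61  13:207  14:327  15:245
  16:35  17:5  18:199
Giant step factor: 248^(-19) ≡ 218 (mod 347).
Scan 228·218^i mod 347 for i = 0, 1, …:
  i=0: 228   i=1: 83   i=2: 50   i=3: 143
  i=4: 291   i=5: 284   i=6: 146   i=7: 251
  i=8: 239
Match at i=8, j=5: n = 8·19 + 5 = 157.

157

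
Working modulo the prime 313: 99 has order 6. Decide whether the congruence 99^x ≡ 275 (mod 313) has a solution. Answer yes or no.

no

⟨99⟩ has order 6; its elements mod 313 are {1, 98, 99, 214, 215, 312}.
275 is not in this set.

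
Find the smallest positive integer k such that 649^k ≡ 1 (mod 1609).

The order of 649 must divide p − 1 = 1608 = 2^3 · 3 · 67.
Divisors: 1, 2, 3, 4, 6, 8, 12, 24, 67, 134, 201, 268, 402, 536, 804, 1608.
Check each in increasing order: 649^1 ≡ 649;  649^2 ≡ 1252;  649^3 ≡ 3;  649^4 ≡ 338;  649^6 ≡ 9;  649^8 ≡ 5;  649^12 ≡ 81;  649^24 ≡ 125;  649^67 ≡ 523;  649^134 ≡ 1608;  649^201 ≡ 1086;  649^268 ≡ 1.
Smallest exponent giving 1 is 268.

268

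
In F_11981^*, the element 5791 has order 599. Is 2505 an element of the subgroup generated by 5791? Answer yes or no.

no

2505 ∈ ⟨5791⟩ iff 2505^599 ≡ 1 (mod 11981), since |⟨5791⟩| = 599.
2505^599 mod 11981 = 7236.
Since 7236 ≠ 1, 2505 does not lie in the subgroup.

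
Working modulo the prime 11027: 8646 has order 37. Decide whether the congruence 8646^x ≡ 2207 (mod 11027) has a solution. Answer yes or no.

no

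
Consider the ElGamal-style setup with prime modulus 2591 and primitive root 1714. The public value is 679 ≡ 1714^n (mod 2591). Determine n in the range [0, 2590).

2480

Baby-step giant-step with m = ceil(sqrt(2590)) = 51.
Baby table (1714^j mod 2591 for j=0..50):
  0:1  1:1714  2:2193  3:1852  4:353  5:1339  6:2011  7:824
  8:241  9:1105  10:2540  11:680  12:2161  13:1415  14:134  15:1668
  16:1079  17:2023  18:664  19:647  20:10  21:1594  22:1202  23:383
  24:939  25:435  26:1973  27:467  28:2410  29:686  30:2081  31:1618
  32:882  33:1195  34:1340  35:1134  36:426  37:2093  38:1458  39:1288
  40:100  41:394  42:1656  43:1239  44:1617  45:1759  46:1593  47:2079
  48:781  49:1678  50:82
Giant step factor: 1714^(-51) ≡ 895 (mod 2591).
Scan 679·895^i mod 2591 for i = 0, 1, …:
  i=0: 679   i=1: 1411   i=2: 1028   i=3: 255
  i=4: 217   i=5: 2481   i=6: 8   i=7: 1978
  i=8: 657   i=9: 2449     …   i=47: 2123
  i=48: 882
Match at i=48, j=32: n = 48·51 + 32 = 2480.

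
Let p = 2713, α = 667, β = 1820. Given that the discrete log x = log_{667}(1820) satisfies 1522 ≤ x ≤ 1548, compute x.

1531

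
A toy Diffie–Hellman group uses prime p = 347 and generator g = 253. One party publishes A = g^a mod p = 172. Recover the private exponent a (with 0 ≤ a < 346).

304

Baby-step giant-step with m = ceil(sqrt(346)) = 19.
Baby table (253^j mod 347 for j=0..18):
  0:1  1:253  2:161  3:134  4:243  5:60  6:259  7:291
  8:59  9:6  10:130  11:272  12:110  13:70  14:13  15:166
  16:11  17:7  18:36
Giant step factor: 253^(-19) ≡ 230 (mod 347).
Scan 172·230^i mod 347 for i = 0, 1, …:
  i=0: 172   i=1: 2   i=2: 113   i=3: 312
  i=4: 278   i=5: 92   i=6: 340   i=7: 125
  i=8: 296   i=9: 68     …   i=15: 86
  i=16: 1
Match at i=16, j=0: a = 16·19 + 0 = 304.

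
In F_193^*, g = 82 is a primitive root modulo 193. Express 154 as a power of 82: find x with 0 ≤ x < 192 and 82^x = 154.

9

Baby-step giant-step with m = ceil(sqrt(192)) = 14.
Baby table (82^j mod 193 for j=0..13):
  0:1  1:82  2:162  3:160  4:189  5:58  6:124  7:132
  8:16  9:154  10:83  11:51  12:129  13:156
Giant step factor: 82^(-14) ≡ 168 (mod 193).
Scan 154·168^i mod 193 for i = 0, 1, …:
  i=0: 154
Match at i=0, j=9: x = 0·14 + 9 = 9.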